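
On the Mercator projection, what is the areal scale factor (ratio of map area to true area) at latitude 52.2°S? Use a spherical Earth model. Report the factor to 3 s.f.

2.66

The Mercator projection is conformal; its linear scale factor is the same in every direction and equals sec φ = 1/cos φ.
Areal scale = k² = sec²φ = 1/cos²(52.2°) = 1/0.6129² = 2.662.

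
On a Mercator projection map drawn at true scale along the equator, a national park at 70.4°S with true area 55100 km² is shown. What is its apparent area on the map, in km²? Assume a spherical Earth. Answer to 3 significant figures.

For Mercator, h = k = sec φ (a conformal cylindrical projection has a single point scale, 1/cos φ).
Areal scale = k² = sec²φ = 1/cos²(70.4°) = 1/0.3355² = 8.887.
Apparent area = 55100 × 8.887 ≈ 490000 km².

490000 km²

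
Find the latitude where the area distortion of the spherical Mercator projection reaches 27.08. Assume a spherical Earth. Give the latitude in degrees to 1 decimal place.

78.9°

Mercator areal scale is sec²φ.
sec²φ = 27.08  ⇒  cos²φ = 0.03693  ⇒  cos φ = 0.1922.
φ = arccos(0.1922) ≈ 78.9°.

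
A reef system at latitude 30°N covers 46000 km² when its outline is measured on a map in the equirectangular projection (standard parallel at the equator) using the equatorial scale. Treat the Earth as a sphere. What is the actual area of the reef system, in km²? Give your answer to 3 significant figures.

In the plate carrée (x = Rλ, y = Rφ), meridians are true-scale (h = 1) and parallels are stretched by k = sec φ.
Areal scale = h·k = 1 × sec φ; at 30°, h = 1.000, k = 1.155, so h·k = 1.155.
True area = apparent / (areal scale) = 46000 / 1.155 ≈ 39800 km².

39800 km²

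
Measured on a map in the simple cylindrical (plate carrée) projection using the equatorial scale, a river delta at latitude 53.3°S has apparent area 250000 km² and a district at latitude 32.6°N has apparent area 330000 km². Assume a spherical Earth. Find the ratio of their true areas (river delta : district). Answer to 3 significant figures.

On the plate carrée, areal scale = h·k = 1 × sec φ, so true area = apparent × cos φ.
True area of river delta: 250000 × cos(53.3°) = 250000 × 0.5976 = 149400 km².
True area of district: 330000 × cos(32.6°) = 330000 × 0.8425 = 278000 km².
Ratio = 149400 / 278000 ≈ 0.537.

0.537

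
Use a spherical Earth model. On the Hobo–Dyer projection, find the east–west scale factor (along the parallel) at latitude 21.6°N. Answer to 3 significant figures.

Hobo–Dyer is a cylindrical equal-area projection with standard parallels at ±37.5°. For cylindrical equal-area with standard parallel φ₀, h = cos φ / cos φ₀ and k = cos φ₀ / cos φ, so h·k = 1.
k = cos 37.5° / cos 21.6° = 0.7934/0.9298 = 0.8533.

0.853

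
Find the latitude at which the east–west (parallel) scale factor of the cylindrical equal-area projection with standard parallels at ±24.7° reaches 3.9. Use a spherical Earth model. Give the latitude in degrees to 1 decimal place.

Cylindrical equal-area (φ₀ = 24.7°): h = cos φ / cos 24.7° along meridians, k = cos 24.7° / cos φ along parallels; h·k = 1.
k = cos φ₀ / cos φ = 3.9  ⇒  cos φ = cos 24.7° / 3.9 = 0.2330.
φ = arccos(0.2330) ≈ 76.5°.

76.5°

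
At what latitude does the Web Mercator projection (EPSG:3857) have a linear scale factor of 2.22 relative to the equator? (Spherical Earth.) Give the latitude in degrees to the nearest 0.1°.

Mercator scale is k = sec φ = 1/cos φ.
1/cos φ = 2.22  ⇒  cos φ = 0.4505  ⇒  φ = arccos(0.4505) ≈ 63.2°.

63.2°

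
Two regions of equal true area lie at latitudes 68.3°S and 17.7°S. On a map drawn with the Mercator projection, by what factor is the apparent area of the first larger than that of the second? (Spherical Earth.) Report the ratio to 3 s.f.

Mercator is conformal with k = sec φ, so areal scale = k² = sec²φ.
At 68.3°: sec²(68.3°) = 1/0.3697² = 7.315.
At 17.7°: sec²(17.7°) = 1/0.9527² = 1.102.
Ratio = 7.315/1.102 = cos²(17.7°)/cos²(68.3°) ≈ 6.64.

6.64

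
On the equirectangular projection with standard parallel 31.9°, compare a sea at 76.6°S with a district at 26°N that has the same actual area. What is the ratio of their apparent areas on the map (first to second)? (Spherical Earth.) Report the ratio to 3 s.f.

3.88

In the equirectangular projection with standard parallel φ₀ = 31.9° (x = Rλ cos φ₀, y = Rφ), meridians are true-scale (h = 1) and the parallel scale is k = cos φ₀ / cos φ.
Areal scale at 76.6°: h·k = 1.000 × 3.663 = 3.663.
Areal scale at 26°: h·k = 1.000 × 0.9446 = 0.9446.
Ratio = 3.663/0.9446 ≈ 3.88.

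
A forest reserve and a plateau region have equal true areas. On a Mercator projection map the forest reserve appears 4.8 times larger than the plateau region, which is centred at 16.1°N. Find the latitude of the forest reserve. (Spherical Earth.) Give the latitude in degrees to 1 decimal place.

64.0°

For equal true areas on Mercator, apparent areas scale as sec²φ, so the ratio is cos²φ₂ / cos²φ₁.
cos²φ₂ / cos²φ₁ = 4.8  ⇒  cos φ₁ = cos 16.1° / √4.8 = 0.9608/2.191 = 0.4385.
φ₁ = arccos(0.4385) ≈ 64.0°.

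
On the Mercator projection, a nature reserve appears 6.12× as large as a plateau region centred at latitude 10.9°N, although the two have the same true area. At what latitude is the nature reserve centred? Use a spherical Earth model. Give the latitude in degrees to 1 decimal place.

66.6°

Mercator areal scale is sec²φ, so apparent-area ratio = sec²φ₁ / sec²φ₂ = cos²φ₂ / cos²φ₁.
cos²φ₂ / cos²φ₁ = 6.12  ⇒  cos φ₁ = cos 10.9° / √6.12 = 0.9820/2.474 = 0.3969.
φ₁ = arccos(0.3969) ≈ 66.6°.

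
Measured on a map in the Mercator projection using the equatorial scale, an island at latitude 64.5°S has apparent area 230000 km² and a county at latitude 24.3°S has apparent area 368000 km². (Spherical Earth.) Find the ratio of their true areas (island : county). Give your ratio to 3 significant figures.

0.139

On Mercator the areal scale is sec²φ, so true area = apparent × cos²φ.
True area of island: 230000 × cos²(64.5°) = 230000 × 0.1853 = 42630 km².
True area of county: 368000 × cos²(24.3°) = 368000 × 0.8307 = 305700 km².
Ratio = 42630 / 305700 ≈ 0.139.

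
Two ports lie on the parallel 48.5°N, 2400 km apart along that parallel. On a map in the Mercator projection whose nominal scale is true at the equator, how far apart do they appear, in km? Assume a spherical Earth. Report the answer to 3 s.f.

3620 km

Mercator is conformal, so the point scale is isotropic: h = k = sec φ = 1/cos φ.
Along the parallel, k = sec 48.5° = 1/0.6626 = 1.509.
Map distance = 2400 × 1.509 ≈ 3620 km.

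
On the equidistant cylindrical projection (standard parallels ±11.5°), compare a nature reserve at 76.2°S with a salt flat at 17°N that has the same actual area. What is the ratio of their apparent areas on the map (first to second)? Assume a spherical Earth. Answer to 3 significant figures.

4.01

The equidistant cylindrical projection with φ₀ = 11.5° has h = 1 (meridians true) and k = cos φ₀ / cos φ along parallels.
Areal scale at 76.2°: h·k = 1.000 × 4.108 = 4.108.
Areal scale at 17°: h·k = 1.000 × 1.025 = 1.025.
Ratio = 4.108/1.025 ≈ 4.01.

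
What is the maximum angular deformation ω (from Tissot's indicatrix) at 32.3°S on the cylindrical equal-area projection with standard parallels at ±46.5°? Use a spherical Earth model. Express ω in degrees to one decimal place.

23.4°

Cylindrical equal-area (φ₀ = 46.5°): h = cos φ / cos 46.5° along meridians, k = cos 46.5° / cos φ along parallels; h·k = 1.
At 32.3°: h = 1.228, k = 0.8144; principal scales a = 1.228, b = 0.8144.
sin(ω/2) = (a − b)/(a + b) = 0.4136/2.042 = 0.2025, so ω = 2 arcsin(0.2025) ≈ 23.4°.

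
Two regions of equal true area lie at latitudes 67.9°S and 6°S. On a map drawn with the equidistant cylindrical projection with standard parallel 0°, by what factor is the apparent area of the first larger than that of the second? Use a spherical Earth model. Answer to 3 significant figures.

2.64

In the plate carrée (x = Rλ, y = Rφ), meridians are true-scale (h = 1) and parallels are stretched by k = sec φ.
Areal scale at 67.9°: h·k = 1.000 × 2.658 = 2.658.
Areal scale at 6°: h·k = 1.000 × 1.006 = 1.006.
Ratio = 2.658/1.006 ≈ 2.64.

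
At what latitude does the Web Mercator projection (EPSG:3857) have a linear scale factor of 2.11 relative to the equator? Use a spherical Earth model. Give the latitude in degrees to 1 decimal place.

61.7°

Mercator scale is k = sec φ = 1/cos φ.
1/cos φ = 2.11  ⇒  cos φ = 0.4739  ⇒  φ = arccos(0.4739) ≈ 61.7°.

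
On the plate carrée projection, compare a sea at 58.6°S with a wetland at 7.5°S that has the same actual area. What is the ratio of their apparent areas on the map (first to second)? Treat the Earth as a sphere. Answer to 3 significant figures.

For the equirectangular projection with φ₀ = 0 (plate carrée), h = 1 along meridians and k = sec φ along parallels.
Areal scale at 58.6°: h·k = 1.000 × 1.919 = 1.919.
Areal scale at 7.5°: h·k = 1.000 × 1.009 = 1.009.
Ratio = 1.919/1.009 ≈ 1.90.

1.90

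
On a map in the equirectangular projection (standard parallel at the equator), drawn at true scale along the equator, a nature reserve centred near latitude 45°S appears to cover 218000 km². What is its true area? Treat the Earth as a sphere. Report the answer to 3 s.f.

154000 km²

For the equirectangular projection with φ₀ = 0 (plate carrée), h = 1 along meridians and k = sec φ along parallels.
Areal scale = h·k = 1 × sec φ; at 45°, h = 1.000, k = 1.414, so h·k = 1.414.
True area = apparent / (areal scale) = 218000 / 1.414 ≈ 154000 km².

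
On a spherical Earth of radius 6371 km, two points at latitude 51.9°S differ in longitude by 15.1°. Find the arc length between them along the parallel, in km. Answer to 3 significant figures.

Arc length along a parallel = R cos φ · Δλ (with Δλ in radians).
= 6371 × cos 51.9° × (15.1° × π/180) = 6371 × 0.6170 × 0.2635 ≈ 1040 km.

1040 km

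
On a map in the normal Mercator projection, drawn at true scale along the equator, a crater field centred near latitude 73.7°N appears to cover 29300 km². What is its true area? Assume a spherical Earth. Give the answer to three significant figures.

2310 km²

The Mercator projection is conformal; its linear scale factor is the same in every direction and equals sec φ = 1/cos φ.
Areal scale = k² = sec²φ = 1/cos²(73.7°) = 1/0.2807² = 12.69.
True area = apparent / (areal scale) = 29300 / 12.69 ≈ 2310 km².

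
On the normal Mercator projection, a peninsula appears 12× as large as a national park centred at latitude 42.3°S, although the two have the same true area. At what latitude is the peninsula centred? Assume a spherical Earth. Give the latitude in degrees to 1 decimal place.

Mercator areal scale is sec²φ, so apparent-area ratio = sec²φ₁ / sec²φ₂ = cos²φ₂ / cos²φ₁.
cos²φ₂ / cos²φ₁ = 12  ⇒  cos φ₁ = cos 42.3° / √12 = 0.7396/3.464 = 0.2135.
φ₁ = arccos(0.2135) ≈ 77.7°.

77.7°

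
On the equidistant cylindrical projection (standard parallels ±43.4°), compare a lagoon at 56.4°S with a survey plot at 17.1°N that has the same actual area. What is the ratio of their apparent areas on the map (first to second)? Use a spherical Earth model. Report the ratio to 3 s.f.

1.73

With standard parallel φ₀ = 43.4°, the equirectangular projection gives x = Rλ cos φ₀, y = Rφ, so h = 1 and k = cos 43.4° / cos φ.
Areal scale at 56.4°: h·k = 1.000 × 1.313 = 1.313.
Areal scale at 17.1°: h·k = 1.000 × 0.7602 = 0.7602.
Ratio = 1.313/0.7602 ≈ 1.73.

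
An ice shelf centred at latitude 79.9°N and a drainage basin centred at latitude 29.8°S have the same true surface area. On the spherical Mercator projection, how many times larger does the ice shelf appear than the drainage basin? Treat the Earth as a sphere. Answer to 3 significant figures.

24.5

Mercator areal scale is sec²φ.
At 79.9°: sec²(79.9°) = 1/0.1754² = 32.52.
At 29.8°: sec²(29.8°) = 1/0.8678² = 1.328.
Ratio = 32.52/1.328 = cos²(29.8°)/cos²(79.9°) ≈ 24.5.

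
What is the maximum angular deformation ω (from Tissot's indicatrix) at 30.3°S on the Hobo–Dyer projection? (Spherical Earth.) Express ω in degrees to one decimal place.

The Hobo–Dyer projection is cylindrical equal-area with φ₀ = 37.5°. Cylindrical equal-area (φ₀ = 37.5°): h = cos φ / cos 37.5° along meridians, k = cos 37.5° / cos φ along parallels; h·k = 1.
At 30.3°: h = 1.088, k = 0.9189; principal scales a = 1.088, b = 0.9189.
sin(ω/2) = (a − b)/(a + b) = 0.1694/2.007 = 0.08440, so ω = 2 arcsin(0.08440) ≈ 9.7°.

9.7°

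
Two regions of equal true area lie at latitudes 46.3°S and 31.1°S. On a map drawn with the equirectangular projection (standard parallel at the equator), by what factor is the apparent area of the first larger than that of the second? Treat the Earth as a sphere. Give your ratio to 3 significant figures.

In the plate carrée (x = Rλ, y = Rφ), meridians are true-scale (h = 1) and parallels are stretched by k = sec φ.
Areal scale at 46.3°: h·k = 1.000 × 1.447 = 1.447.
Areal scale at 31.1°: h·k = 1.000 × 1.168 = 1.168.
Ratio = 1.447/1.168 ≈ 1.24.

1.24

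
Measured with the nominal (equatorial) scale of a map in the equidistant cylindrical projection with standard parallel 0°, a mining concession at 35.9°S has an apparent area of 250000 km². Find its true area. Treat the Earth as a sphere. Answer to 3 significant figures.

203000 km²

Plate carrée maps x = Rλ, y = Rφ. The meridian scale is h = 1 and the parallel scale is k = 1/cos φ = sec φ.
Areal scale = h·k = 1 × sec φ; at 35.9°, h = 1.000, k = 1.235, so h·k = 1.235.
True area = apparent / (areal scale) = 250000 / 1.235 ≈ 203000 km².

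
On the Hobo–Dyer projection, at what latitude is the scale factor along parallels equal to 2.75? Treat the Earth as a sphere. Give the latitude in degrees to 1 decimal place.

73.2°

Hobo–Dyer is a cylindrical equal-area projection with standard parallels at ±37.5°. For cylindrical equal-area with standard parallel φ₀, h = cos φ / cos φ₀ and k = cos φ₀ / cos φ, so h·k = 1.
k = cos φ₀ / cos φ = 2.75  ⇒  cos φ = cos 37.5° / 2.75 = 0.2885.
φ = arccos(0.2885) ≈ 73.2°.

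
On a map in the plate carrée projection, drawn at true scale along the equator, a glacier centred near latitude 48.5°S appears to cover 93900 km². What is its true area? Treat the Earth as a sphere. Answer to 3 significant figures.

For the equirectangular projection with φ₀ = 0 (plate carrée), h = 1 along meridians and k = sec φ along parallels.
Areal scale = h·k = 1 × sec φ; at 48.5°, h = 1.000, k = 1.509, so h·k = 1.509.
True area = apparent / (areal scale) = 93900 / 1.509 ≈ 62200 km².

62200 km²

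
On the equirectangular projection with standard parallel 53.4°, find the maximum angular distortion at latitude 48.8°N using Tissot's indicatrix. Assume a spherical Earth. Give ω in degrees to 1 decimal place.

5.7°

With standard parallel φ₀ = 53.4°, the equirectangular projection gives x = Rλ cos φ₀, y = Rφ, so h = 1 and k = cos 53.4° / cos φ.
At 48.8°: h = 1.000, k = 0.9052; principal scales a = 1.000, b = 0.9052.
sin(ω/2) = (a − b)/(a + b) = 0.09483/1.905 = 0.04978, so ω = 2 arcsin(0.04978) ≈ 5.7°.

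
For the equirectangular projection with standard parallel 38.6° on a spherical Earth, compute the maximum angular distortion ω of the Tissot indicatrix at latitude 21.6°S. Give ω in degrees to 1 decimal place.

9.9°

The equidistant cylindrical projection with φ₀ = 38.6° has h = 1 (meridians true) and k = cos φ₀ / cos φ along parallels.
At 21.6°: h = 1.000, k = 0.8405; principal scales a = 1.000, b = 0.8405.
sin(ω/2) = (a − b)/(a + b) = 0.1595/1.841 = 0.08663, so ω = 2 arcsin(0.08663) ≈ 9.9°.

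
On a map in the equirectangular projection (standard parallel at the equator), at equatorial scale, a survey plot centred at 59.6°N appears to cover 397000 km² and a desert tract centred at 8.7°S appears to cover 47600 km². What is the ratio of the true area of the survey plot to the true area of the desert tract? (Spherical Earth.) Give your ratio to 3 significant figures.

On the plate carrée, areal scale = h·k = 1 × sec φ, so true area = apparent × cos φ.
True area of survey plot: 397000 × cos(59.6°) = 397000 × 0.5060 = 200900 km².
True area of desert tract: 47600 × cos(8.7°) = 47600 × 0.9885 = 47050 km².
Ratio = 200900 / 47050 ≈ 4.27.

4.27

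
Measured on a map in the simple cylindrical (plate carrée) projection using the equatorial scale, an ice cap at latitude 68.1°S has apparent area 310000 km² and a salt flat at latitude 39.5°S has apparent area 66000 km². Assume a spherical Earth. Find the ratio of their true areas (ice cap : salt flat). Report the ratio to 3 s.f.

Plate carrée has h = 1 and k = sec φ, giving areal scale sec φ; true area = (apparent area) · cos φ.
True area of ice cap: 310000 × cos(68.1°) = 310000 × 0.3730 = 115600 km².
True area of salt flat: 66000 × cos(39.5°) = 66000 × 0.7716 = 50930 km².
Ratio = 115600 / 50930 ≈ 2.27.

2.27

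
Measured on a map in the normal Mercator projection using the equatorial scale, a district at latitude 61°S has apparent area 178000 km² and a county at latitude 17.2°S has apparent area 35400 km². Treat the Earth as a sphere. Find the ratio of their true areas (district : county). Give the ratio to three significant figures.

On Mercator the areal scale is sec²φ, so true area = apparent × cos²φ.
True area of district: 178000 × cos²(61°) = 178000 × 0.2350 = 41840 km².
True area of county: 35400 × cos²(17.2°) = 35400 × 0.9126 = 32300 km².
Ratio = 41840 / 32300 ≈ 1.30.

1.30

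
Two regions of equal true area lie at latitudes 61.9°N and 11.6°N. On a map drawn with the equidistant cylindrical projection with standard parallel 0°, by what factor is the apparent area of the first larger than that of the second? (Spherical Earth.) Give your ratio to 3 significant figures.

Plate carrée maps x = Rλ, y = Rφ. The meridian scale is h = 1 and the parallel scale is k = 1/cos φ = sec φ.
Areal scale at 61.9°: h·k = 1.000 × 2.123 = 2.123.
Areal scale at 11.6°: h·k = 1.000 × 1.021 = 1.021.
Ratio = 2.123/1.021 ≈ 2.08.

2.08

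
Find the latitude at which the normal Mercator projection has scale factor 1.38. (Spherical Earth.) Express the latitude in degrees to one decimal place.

Mercator scale is k = sec φ = 1/cos φ.
1/cos φ = 1.38  ⇒  cos φ = 0.7246  ⇒  φ = arccos(0.7246) ≈ 43.6°.

43.6°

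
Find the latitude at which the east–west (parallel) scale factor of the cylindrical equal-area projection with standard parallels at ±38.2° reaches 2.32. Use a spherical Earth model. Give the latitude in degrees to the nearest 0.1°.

For cylindrical equal-area with standard parallel φ₀, h = cos φ / cos φ₀ and k = cos φ₀ / cos φ, so h·k = 1.
k = cos φ₀ / cos φ = 2.32  ⇒  cos φ = cos 38.2° / 2.32 = 0.3387.
φ = arccos(0.3387) ≈ 70.2°.

70.2°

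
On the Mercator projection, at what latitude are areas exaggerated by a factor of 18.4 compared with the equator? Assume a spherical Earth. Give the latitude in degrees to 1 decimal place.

76.5°

Mercator areal scale is sec²φ.
sec²φ = 18.4  ⇒  cos²φ = 0.05435  ⇒  cos φ = 0.2331.
φ = arccos(0.2331) ≈ 76.5°.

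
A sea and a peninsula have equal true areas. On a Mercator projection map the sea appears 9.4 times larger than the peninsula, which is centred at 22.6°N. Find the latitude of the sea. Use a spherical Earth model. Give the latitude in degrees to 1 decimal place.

72.5°

For equal true areas on Mercator, apparent areas scale as sec²φ, so the ratio is cos²φ₂ / cos²φ₁.
cos²φ₂ / cos²φ₁ = 9.4  ⇒  cos φ₁ = cos 22.6° / √9.4 = 0.9232/3.066 = 0.3011.
φ₁ = arccos(0.3011) ≈ 72.5°.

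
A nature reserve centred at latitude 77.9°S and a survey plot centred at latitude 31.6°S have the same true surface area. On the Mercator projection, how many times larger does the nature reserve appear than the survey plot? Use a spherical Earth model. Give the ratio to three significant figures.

16.5

Mercator areal scale is sec²φ.
At 77.9°: sec²(77.9°) = 1/0.2096² = 22.76.
At 31.6°: sec²(31.6°) = 1/0.8517² = 1.378.
Ratio = 22.76/1.378 = cos²(31.6°)/cos²(77.9°) ≈ 16.5.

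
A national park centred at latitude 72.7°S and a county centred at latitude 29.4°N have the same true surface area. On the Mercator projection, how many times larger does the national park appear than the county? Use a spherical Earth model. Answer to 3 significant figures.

8.58

Mercator is conformal with k = sec φ, so areal scale = k² = sec²φ.
At 72.7°: sec²(72.7°) = 1/0.2974² = 11.31.
At 29.4°: sec²(29.4°) = 1/0.8712² = 1.317.
Ratio = 11.31/1.317 = cos²(29.4°)/cos²(72.7°) ≈ 8.58.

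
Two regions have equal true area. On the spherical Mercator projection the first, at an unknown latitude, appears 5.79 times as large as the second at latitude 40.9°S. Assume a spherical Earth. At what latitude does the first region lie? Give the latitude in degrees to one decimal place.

71.7°

On Mercator, (apparent₁)/(apparent₂) = sec²φ₁ / sec²φ₂ when true areas are equal.
cos²φ₂ / cos²φ₁ = 5.79  ⇒  cos φ₁ = cos 40.9° / √5.79 = 0.7559/2.406 = 0.3141.
φ₁ = arccos(0.3141) ≈ 71.7°.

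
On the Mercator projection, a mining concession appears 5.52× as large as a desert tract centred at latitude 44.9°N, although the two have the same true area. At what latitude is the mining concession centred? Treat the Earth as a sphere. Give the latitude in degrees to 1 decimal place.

Mercator areal scale is sec²φ, so apparent-area ratio = sec²φ₁ / sec²φ₂ = cos²φ₂ / cos²φ₁.
cos²φ₂ / cos²φ₁ = 5.52  ⇒  cos φ₁ = cos 44.9° / √5.52 = 0.7083/2.349 = 0.3015.
φ₁ = arccos(0.3015) ≈ 72.5°.

72.5°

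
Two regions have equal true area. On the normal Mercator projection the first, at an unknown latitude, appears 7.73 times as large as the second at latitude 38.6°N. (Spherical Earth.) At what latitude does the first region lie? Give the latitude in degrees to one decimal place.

73.7°

Mercator areal scale is sec²φ, so apparent-area ratio = sec²φ₁ / sec²φ₂ = cos²φ₂ / cos²φ₁.
cos²φ₂ / cos²φ₁ = 7.73  ⇒  cos φ₁ = cos 38.6° / √7.73 = 0.7815/2.780 = 0.2811.
φ₁ = arccos(0.2811) ≈ 73.7°.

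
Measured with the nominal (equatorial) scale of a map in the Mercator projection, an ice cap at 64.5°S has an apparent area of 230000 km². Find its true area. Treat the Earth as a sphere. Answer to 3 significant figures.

42600 km²

The Mercator projection is conformal; its linear scale factor is the same in every direction and equals sec φ = 1/cos φ.
Areal scale = k² = sec²φ = 1/cos²(64.5°) = 1/0.4305² = 5.395.
True area = apparent / (areal scale) = 230000 / 5.395 ≈ 42600 km².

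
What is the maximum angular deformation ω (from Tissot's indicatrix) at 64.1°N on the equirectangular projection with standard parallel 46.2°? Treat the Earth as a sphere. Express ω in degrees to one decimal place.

26.1°

In the equirectangular projection with standard parallel φ₀ = 46.2° (x = Rλ cos φ₀, y = Rφ), meridians are true-scale (h = 1) and the parallel scale is k = cos φ₀ / cos φ.
At 64.1°: h = 1.000, k = 1.585; principal scales a = 1.585, b = 1.000.
sin(ω/2) = (a − b)/(a + b) = 0.5846/2.585 = 0.2262, so ω = 2 arcsin(0.2262) ≈ 26.1°.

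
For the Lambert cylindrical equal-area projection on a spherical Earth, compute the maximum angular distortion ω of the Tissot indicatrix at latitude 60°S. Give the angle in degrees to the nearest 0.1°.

73.7°

The Lambert cylindrical equal-area projection is the cylindrical equal-area projection with its standard parallel at the equator (φ₀ = 0). For cylindrical equal-area with standard parallel φ₀, h = cos φ / cos φ₀ and k = cos φ₀ / cos φ, so h·k = 1.
At 60°: h = 0.5000, k = 2.000; principal scales a = 2.000, b = 0.5000.
sin(ω/2) = (a − b)/(a + b) = 1.500/2.500 = 0.6000, so ω = 2 arcsin(0.6000) ≈ 73.7°.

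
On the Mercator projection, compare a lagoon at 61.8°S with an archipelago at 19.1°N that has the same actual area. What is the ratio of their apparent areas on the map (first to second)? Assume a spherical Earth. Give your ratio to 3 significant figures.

Mercator is conformal with k = sec φ, so areal scale = k² = sec²φ.
At 61.8°: sec²(61.8°) = 1/0.4726² = 4.478.
At 19.1°: sec²(19.1°) = 1/0.9449² = 1.120.
Ratio = 4.478/1.120 = cos²(19.1°)/cos²(61.8°) ≈ 4.00.

4.00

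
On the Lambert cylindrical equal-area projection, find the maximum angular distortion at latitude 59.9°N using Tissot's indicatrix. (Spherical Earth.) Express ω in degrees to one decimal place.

73.5°

The Lambert cylindrical equal-area projection is the cylindrical equal-area projection with its standard parallel at the equator (φ₀ = 0). For cylindrical equal-area with standard parallel φ₀, h = cos φ / cos φ₀ and k = cos φ₀ / cos φ, so h·k = 1.
At 59.9°: h = 0.5015, k = 1.994; principal scales a = 1.994, b = 0.5015.
sin(ω/2) = (a − b)/(a + b) = 1.492/2.495 = 0.5981, so ω = 2 arcsin(0.5981) ≈ 73.5°.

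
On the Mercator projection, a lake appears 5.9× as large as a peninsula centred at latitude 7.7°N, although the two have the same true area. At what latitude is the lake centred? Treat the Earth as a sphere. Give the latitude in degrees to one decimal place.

Mercator areal scale is sec²φ, so apparent-area ratio = sec²φ₁ / sec²φ₂ = cos²φ₂ / cos²φ₁.
cos²φ₂ / cos²φ₁ = 5.9  ⇒  cos φ₁ = cos 7.7° / √5.9 = 0.9910/2.429 = 0.4080.
φ₁ = arccos(0.4080) ≈ 65.9°.

65.9°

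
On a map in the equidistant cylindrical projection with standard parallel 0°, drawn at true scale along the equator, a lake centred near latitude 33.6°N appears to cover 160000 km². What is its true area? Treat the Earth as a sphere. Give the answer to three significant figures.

Plate carrée maps x = Rλ, y = Rφ. The meridian scale is h = 1 and the parallel scale is k = 1/cos φ = sec φ.
Areal scale = h·k = 1 × sec φ; at 33.6°, h = 1.000, k = 1.201, so h·k = 1.201.
True area = apparent / (areal scale) = 160000 / 1.201 ≈ 133000 km².

133000 km²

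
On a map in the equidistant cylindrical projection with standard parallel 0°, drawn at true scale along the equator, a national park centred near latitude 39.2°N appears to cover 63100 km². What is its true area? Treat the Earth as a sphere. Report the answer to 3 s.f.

48900 km²

Plate carrée maps x = Rλ, y = Rφ. The meridian scale is h = 1 and the parallel scale is k = 1/cos φ = sec φ.
Areal scale = h·k = 1 × sec φ; at 39.2°, h = 1.000, k = 1.290, so h·k = 1.290.
True area = apparent / (areal scale) = 63100 / 1.290 ≈ 48900 km².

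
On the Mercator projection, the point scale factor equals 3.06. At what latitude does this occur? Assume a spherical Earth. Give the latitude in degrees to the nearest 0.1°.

Mercator scale is k = sec φ = 1/cos φ.
1/cos φ = 3.06  ⇒  cos φ = 0.3268  ⇒  φ = arccos(0.3268) ≈ 70.9°.

70.9°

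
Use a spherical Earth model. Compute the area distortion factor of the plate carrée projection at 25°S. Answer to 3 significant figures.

1.10

Plate carrée maps x = Rλ, y = Rφ. The meridian scale is h = 1 and the parallel scale is k = 1/cos φ = sec φ.
Areal scale = h·k = 1 × sec φ; at 25°, h = 1.000, k = 1.103, so h·k = 1.103.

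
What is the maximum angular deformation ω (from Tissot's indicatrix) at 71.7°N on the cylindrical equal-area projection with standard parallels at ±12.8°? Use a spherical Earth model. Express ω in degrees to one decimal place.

108.6°

For cylindrical equal-area with standard parallel φ₀, h = cos φ / cos φ₀ and k = cos φ₀ / cos φ, so h·k = 1.
At 71.7°: h = 0.3220, k = 3.106; principal scales a = 3.106, b = 0.3220.
sin(ω/2) = (a − b)/(a + b) = 2.784/3.428 = 0.8121, so ω = 2 arcsin(0.8121) ≈ 108.6°.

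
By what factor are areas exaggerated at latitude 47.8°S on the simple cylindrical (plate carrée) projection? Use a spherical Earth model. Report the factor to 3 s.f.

1.49

For the equirectangular projection with φ₀ = 0 (plate carrée), h = 1 along meridians and k = sec φ along parallels.
Areal scale = h·k = 1 × sec φ; at 47.8°, h = 1.000, k = 1.489, so h·k = 1.489.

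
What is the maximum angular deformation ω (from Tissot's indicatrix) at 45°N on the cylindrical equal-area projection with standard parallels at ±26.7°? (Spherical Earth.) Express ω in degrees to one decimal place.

26.6°

A cylindrical equal-area projection with standard parallel φ₀ has meridian scale h = cos φ / cos φ₀ and parallel scale k = cos φ₀ / cos φ (so areas are preserved, h·k = 1).
At 45°: h = 0.7915, k = 1.263; principal scales a = 1.263, b = 0.7915.
sin(ω/2) = (a − b)/(a + b) = 0.4719/2.055 = 0.2297, so ω = 2 arcsin(0.2297) ≈ 26.6°.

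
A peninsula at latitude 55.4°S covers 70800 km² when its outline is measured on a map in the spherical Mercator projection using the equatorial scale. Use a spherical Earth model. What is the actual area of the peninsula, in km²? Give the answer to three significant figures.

22800 km²

Mercator is conformal, so the point scale is isotropic: h = k = sec φ = 1/cos φ.
Areal scale = k² = sec²φ = 1/cos²(55.4°) = 1/0.5678² = 3.101.
True area = apparent / (areal scale) = 70800 / 3.101 ≈ 22800 km².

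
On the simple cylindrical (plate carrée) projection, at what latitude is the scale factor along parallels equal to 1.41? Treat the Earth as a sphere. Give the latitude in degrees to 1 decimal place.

Plate carrée: h = 1, k = sec φ along parallels.
sec φ = 1.41  ⇒  cos φ = 0.7092  ⇒  φ ≈ 44.8°.

44.8°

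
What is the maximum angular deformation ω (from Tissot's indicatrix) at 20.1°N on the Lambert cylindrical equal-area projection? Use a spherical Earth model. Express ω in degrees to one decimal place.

The Lambert cylindrical equal-area projection is the cylindrical equal-area projection with its standard parallel at the equator (φ₀ = 0). For cylindrical equal-area with standard parallel φ₀, h = cos φ / cos φ₀ and k = cos φ₀ / cos φ, so h·k = 1.
At 20.1°: h = 0.9391, k = 1.065; principal scales a = 1.065, b = 0.9391.
sin(ω/2) = (a − b)/(a + b) = 0.1258/2.004 = 0.06276, so ω = 2 arcsin(0.06276) ≈ 7.2°.

7.2°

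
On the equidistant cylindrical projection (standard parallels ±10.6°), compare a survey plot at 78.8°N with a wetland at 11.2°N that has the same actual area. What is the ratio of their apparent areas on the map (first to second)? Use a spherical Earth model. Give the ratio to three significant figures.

5.05

In the equirectangular projection with standard parallel φ₀ = 10.6° (x = Rλ cos φ₀, y = Rφ), meridians are true-scale (h = 1) and the parallel scale is k = cos φ₀ / cos φ.
Areal scale at 78.8°: h·k = 1.000 × 5.061 = 5.061.
Areal scale at 11.2°: h·k = 1.000 × 1.002 = 1.002.
Ratio = 5.061/1.002 ≈ 5.05.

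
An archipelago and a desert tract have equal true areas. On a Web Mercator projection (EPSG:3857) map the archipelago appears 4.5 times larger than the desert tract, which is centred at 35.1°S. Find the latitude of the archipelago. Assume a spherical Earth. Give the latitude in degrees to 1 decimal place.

Mercator areal scale is sec²φ, so apparent-area ratio = sec²φ₁ / sec²φ₂ = cos²φ₂ / cos²φ₁.
cos²φ₂ / cos²φ₁ = 4.5  ⇒  cos φ₁ = cos 35.1° / √4.5 = 0.8181/2.121 = 0.3857.
φ₁ = arccos(0.3857) ≈ 67.3°.

67.3°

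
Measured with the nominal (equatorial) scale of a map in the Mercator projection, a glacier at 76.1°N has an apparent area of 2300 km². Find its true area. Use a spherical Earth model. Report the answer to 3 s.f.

133 km²

For Mercator, h = k = sec φ (a conformal cylindrical projection has a single point scale, 1/cos φ).
Areal scale = k² = sec²φ = 1/cos²(76.1°) = 1/0.2402² = 17.33.
True area = apparent / (areal scale) = 2300 / 17.33 ≈ 133 km².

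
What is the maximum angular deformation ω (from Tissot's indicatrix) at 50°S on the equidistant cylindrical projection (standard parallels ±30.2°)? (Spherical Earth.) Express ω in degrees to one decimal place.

The equidistant cylindrical projection with φ₀ = 30.2° has h = 1 (meridians true) and k = cos φ₀ / cos φ along parallels.
At 50°: h = 1.000, k = 1.345; principal scales a = 1.345, b = 1.000.
sin(ω/2) = (a − b)/(a + b) = 0.3446/2.345 = 0.1470, so ω = 2 arcsin(0.1470) ≈ 16.9°.

16.9°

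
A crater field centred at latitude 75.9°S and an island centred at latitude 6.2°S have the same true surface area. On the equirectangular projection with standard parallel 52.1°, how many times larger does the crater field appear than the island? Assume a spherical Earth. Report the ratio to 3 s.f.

4.08

The equidistant cylindrical projection with φ₀ = 52.1° has h = 1 (meridians true) and k = cos φ₀ / cos φ along parallels.
Areal scale at 75.9°: h·k = 1.000 × 2.522 = 2.522.
Areal scale at 6.2°: h·k = 1.000 × 0.6179 = 0.6179.
Ratio = 2.522/0.6179 ≈ 4.08.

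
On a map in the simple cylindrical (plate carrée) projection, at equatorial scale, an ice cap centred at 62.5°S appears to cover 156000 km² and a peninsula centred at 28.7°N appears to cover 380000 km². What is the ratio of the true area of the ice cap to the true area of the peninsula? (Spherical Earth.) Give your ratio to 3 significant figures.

On the plate carrée, areal scale = h·k = 1 × sec φ, so true area = apparent × cos φ.
True area of ice cap: 156000 × cos(62.5°) = 156000 × 0.4617 = 72030 km².
True area of peninsula: 380000 × cos(28.7°) = 380000 × 0.8771 = 333300 km².
Ratio = 72030 / 333300 ≈ 0.216.

0.216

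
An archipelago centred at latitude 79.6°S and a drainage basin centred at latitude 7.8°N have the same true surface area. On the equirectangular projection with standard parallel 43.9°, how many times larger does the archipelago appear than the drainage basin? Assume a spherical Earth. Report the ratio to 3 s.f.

5.49

The equidistant cylindrical projection with φ₀ = 43.9° has h = 1 (meridians true) and k = cos φ₀ / cos φ along parallels.
Areal scale at 79.6°: h·k = 1.000 × 3.992 = 3.992.
Areal scale at 7.8°: h·k = 1.000 × 0.7273 = 0.7273.
Ratio = 3.992/0.7273 ≈ 5.49.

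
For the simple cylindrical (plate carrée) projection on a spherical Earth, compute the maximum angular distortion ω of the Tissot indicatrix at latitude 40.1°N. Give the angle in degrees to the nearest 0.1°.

For the equirectangular projection with φ₀ = 0 (plate carrée), h = 1 along meridians and k = sec φ along parallels.
At 40.1°: h = 1.000, k = 1.307; principal scales a = 1.307, b = 1.000.
sin(ω/2) = (a − b)/(a + b) = 0.3073/2.307 = 0.1332, so ω = 2 arcsin(0.1332) ≈ 15.3°.

15.3°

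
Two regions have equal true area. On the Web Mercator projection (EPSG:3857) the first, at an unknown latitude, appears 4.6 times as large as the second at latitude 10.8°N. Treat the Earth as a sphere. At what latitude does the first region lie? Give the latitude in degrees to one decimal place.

For equal true areas on Mercator, apparent areas scale as sec²φ, so the ratio is cos²φ₂ / cos²φ₁.
cos²φ₂ / cos²φ₁ = 4.6  ⇒  cos φ₁ = cos 10.8° / √4.6 = 0.9823/2.145 = 0.4580.
φ₁ = arccos(0.4580) ≈ 62.7°.

62.7°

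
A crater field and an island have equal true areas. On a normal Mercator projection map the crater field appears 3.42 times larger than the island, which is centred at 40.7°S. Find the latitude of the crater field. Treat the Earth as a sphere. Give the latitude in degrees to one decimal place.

On Mercator, (apparent₁)/(apparent₂) = sec²φ₁ / sec²φ₂ when true areas are equal.
cos²φ₂ / cos²φ₁ = 3.42  ⇒  cos φ₁ = cos 40.7° / √3.42 = 0.7581/1.849 = 0.4100.
φ₁ = arccos(0.4100) ≈ 65.8°.

65.8°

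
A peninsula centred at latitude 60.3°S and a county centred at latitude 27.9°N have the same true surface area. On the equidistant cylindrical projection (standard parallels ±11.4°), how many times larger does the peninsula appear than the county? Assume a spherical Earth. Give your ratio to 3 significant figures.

With standard parallel φ₀ = 11.4°, the equirectangular projection gives x = Rλ cos φ₀, y = Rφ, so h = 1 and k = cos 11.4° / cos φ.
Areal scale at 60.3°: h·k = 1.000 × 1.979 = 1.979.
Areal scale at 27.9°: h·k = 1.000 × 1.109 = 1.109.
Ratio = 1.979/1.109 ≈ 1.78.

1.78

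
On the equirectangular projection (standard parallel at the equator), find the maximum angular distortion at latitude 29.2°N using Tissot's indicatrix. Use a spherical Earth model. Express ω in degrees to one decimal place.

Plate carrée maps x = Rλ, y = Rφ. The meridian scale is h = 1 and the parallel scale is k = 1/cos φ = sec φ.
At 29.2°: h = 1.000, k = 1.146; principal scales a = 1.146, b = 1.000.
sin(ω/2) = (a − b)/(a + b) = 0.1456/2.146 = 0.06785, so ω = 2 arcsin(0.06785) ≈ 7.8°.

7.8°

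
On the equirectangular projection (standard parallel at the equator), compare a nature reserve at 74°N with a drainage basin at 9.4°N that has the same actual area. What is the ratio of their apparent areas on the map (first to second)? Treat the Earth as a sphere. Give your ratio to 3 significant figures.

3.58

In the plate carrée (x = Rλ, y = Rφ), meridians are true-scale (h = 1) and parallels are stretched by k = sec φ.
Areal scale at 74°: h·k = 1.000 × 3.628 = 3.628.
Areal scale at 9.4°: h·k = 1.000 × 1.014 = 1.014.
Ratio = 3.628/1.014 ≈ 3.58.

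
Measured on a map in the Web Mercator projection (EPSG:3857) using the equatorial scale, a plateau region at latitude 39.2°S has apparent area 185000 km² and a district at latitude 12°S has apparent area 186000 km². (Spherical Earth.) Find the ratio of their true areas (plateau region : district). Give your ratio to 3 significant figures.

On Mercator the areal scale is sec²φ, so true area = apparent × cos²φ.
True area of plateau region: 185000 × cos²(39.2°) = 185000 × 0.6005 = 111100 km².
True area of district: 186000 × cos²(12°) = 186000 × 0.9568 = 178000 km².
Ratio = 111100 / 178000 ≈ 0.624.

0.624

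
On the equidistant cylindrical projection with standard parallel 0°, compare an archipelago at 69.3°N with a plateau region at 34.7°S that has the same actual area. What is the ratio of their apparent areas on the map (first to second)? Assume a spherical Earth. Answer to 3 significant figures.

2.33

Plate carrée maps x = Rλ, y = Rφ. The meridian scale is h = 1 and the parallel scale is k = 1/cos φ = sec φ.
Areal scale at 69.3°: h·k = 1.000 × 2.829 = 2.829.
Areal scale at 34.7°: h·k = 1.000 × 1.216 = 1.216.
Ratio = 2.829/1.216 ≈ 2.33.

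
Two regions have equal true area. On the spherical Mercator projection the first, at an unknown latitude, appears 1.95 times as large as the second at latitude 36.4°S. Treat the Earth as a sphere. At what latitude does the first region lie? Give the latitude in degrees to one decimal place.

54.8°

Mercator areal scale is sec²φ, so apparent-area ratio = sec²φ₁ / sec²φ₂ = cos²φ₂ / cos²φ₁.
cos²φ₂ / cos²φ₁ = 1.95  ⇒  cos φ₁ = cos 36.4° / √1.95 = 0.8049/1.396 = 0.5764.
φ₁ = arccos(0.5764) ≈ 54.8°.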